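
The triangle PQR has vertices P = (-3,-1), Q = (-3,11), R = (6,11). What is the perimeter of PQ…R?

|PQ| = √((0)² + (12)²) = √144 = 12
|QR| = √((9)² + (0)²) = √81 = 9
|RP| = √((-9)² + (-12)²) = √225 = 15
Perimeter = 12 + 9 + 15 = 36.

36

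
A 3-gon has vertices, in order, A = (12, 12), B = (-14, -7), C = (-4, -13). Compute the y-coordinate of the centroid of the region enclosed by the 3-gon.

Apply the surveyor's formula. First the cross-terms c_i = x_i·y_{i+1} − x_{i+1}·y_i:
  84, 154, 108  ⇒  2A = 346, A = 173.
Then Σ (y_i + y_{i+1})·c_i = -2768, so ȳ = -2768 / (6·173) = -8/3.

-8/3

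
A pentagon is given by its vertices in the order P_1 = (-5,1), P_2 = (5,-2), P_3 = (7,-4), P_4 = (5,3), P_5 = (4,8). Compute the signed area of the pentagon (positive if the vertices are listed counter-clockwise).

Σ = (5) + (-6) + (41) + (28) + (44) = 112
Signed area = Σ/2 = 56 (positive ⇒ counter-clockwise traversal).

56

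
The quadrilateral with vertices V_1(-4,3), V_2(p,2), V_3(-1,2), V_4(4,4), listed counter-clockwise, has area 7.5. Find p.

-5

Write out the shoelace sum; only the two edges meeting at V_2 involve p:
2·Area = [((-4)·2 − p·3) + (p·2 − (-1)·2)] + 16
       = -1·p + 10 = 15
⇒ p = -5.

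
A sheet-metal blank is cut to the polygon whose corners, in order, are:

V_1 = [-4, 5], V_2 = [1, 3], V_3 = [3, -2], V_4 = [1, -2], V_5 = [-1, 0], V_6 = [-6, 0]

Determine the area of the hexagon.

32

Apply Gauss's area formula: 2A = Σ (x_i·y_{i+1} − x_{i+1}·y_i), indices taken mod 6.
V_1→V_2: (-4)(3) − (1)(5) = -17
V_2→V_3: (1)(-2) − (3)(3) = -11
V_3→V_4: (3)(-2) − (1)(-2) = -4
V_4→V_5: (1)(0) − (-1)(-2) = -2
V_5→V_6: (-1)(0) − (-6)(0) = 0
V_6→V_1: (-6)(5) − (-4)(0) = -30
Σ = -64
Area = |Σ|/2 = 32.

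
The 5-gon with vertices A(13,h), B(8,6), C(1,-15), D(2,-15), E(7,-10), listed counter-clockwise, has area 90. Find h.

2

The doubled signed area Σ (x_i y_{i+1} − x_{i+1} y_i) is linear in h.
With h=0 it equals 182; the coefficient of h is -1 (from the two edges through A).
So -1·h + 182 = 2·90 = 180 ⇒ h = 2.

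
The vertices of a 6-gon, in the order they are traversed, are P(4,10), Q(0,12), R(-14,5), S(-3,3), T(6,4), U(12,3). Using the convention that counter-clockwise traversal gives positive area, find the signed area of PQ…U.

118.5

Apply the surveyor's formula: 2A = Σ (x_i·y_{i+1} − x_{i+1}·y_i), indices taken mod 6.
P→Q: (4)(12) − (0)(10) = 48
Q→R: (0)(5) − (-14)(12) = 168
R→S: (-14)(3) − (-3)(5) = -27
S→T: (-3)(4) − (6)(3) = -30
T→U: (6)(3) − (12)(4) = -30
U→P: (12)(10) − (4)(3) = 108
Σ = 237
Signed area = Σ/2 = 118.5 (positive ⇒ counter-clockwise traversal).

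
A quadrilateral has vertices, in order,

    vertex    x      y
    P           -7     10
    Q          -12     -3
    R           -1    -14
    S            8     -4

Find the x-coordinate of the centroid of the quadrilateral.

Apply the shoelace (surveyor's) formula. First the cross-terms c_i = x_i·y_{i+1} − x_{i+1}·y_i:
  141, 165, 116, 52  ⇒  2A = 474, A = 237.
Then Σ (x_i + x_{i+1})·c_i = -3960, so x̄ = -3960 / (6·237) = -220/79.

-220/79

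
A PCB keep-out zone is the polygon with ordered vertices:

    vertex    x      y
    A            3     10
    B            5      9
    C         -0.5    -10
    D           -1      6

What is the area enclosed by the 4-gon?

A→B: (3)(9) − (5)(10) = -23
B→C: (5)(-10) − (-0.5)(9) = -45.5
C→D: (-0.5)(6) − (-1)(-10) = -13
D→A: (-1)(10) − (3)(6) = -28
Σ = -109.5
Area = |Σ|/2 = 54.75.

54.75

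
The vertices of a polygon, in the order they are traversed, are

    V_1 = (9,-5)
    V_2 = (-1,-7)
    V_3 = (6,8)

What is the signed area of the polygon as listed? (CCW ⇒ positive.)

Σ = (-68) + (34) + (-102) = -136
Signed area = Σ/2 = -68 (negative ⇒ clockwise traversal).

-68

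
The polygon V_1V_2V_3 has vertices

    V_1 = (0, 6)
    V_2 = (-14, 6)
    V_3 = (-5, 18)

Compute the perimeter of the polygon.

|V_1V_2| = √((-14)² + (0)²) = √196 = 14
|V_2V_3| = √((9)² + (12)²) = √225 = 15
|V_3V_1| = √((5)² + (-12)²) = √169 = 13
Perimeter = 14 + 15 + 13 = 42.

42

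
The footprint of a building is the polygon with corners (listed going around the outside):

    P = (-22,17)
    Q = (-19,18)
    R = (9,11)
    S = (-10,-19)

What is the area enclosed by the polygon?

P→Q: (-22)(18) − (-19)(17) = -73
Q→R: (-19)(11) − (9)(18) = -371
R→S: (9)(-19) − (-10)(11) = -61
S→P: (-10)(17) − (-22)(-19) = -588
Σ = -1093
Area = |Σ|/2 = 546.5.

546.5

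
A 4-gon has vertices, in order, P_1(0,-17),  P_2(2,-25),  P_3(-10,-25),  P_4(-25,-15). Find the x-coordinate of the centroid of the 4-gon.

Apply the surveyor's formula. First the cross-terms c_i = x_i·y_{i+1} − x_{i+1}·y_i:
  34, -300, -475, 425  ⇒  2A = -316, A = -158.
Then Σ (x_i + x_{i+1})·c_i = 8468, so x̄ = 8468 / (6·(-158)) = -2117/237.

-2117/237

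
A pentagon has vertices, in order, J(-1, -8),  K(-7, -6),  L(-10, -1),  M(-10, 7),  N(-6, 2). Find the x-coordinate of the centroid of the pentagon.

Apply the shoelace (surveyor's) formula. First the cross-terms c_i = x_i·y_{i+1} − x_{i+1}·y_i:
  -50, -53, -80, 22, 50  ⇒  2A = -111, A = -55.5.
Then Σ (x_i + x_{i+1})·c_i = 2199, so x̄ = 2199 / (6·(-55.5)) = -733/111.

-733/111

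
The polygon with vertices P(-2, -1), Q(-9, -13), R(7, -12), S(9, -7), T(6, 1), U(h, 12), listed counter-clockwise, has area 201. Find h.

10

Write out the shoelace sum; only the two edges meeting at U involve h:
2·Area = [(6·12 − h·1) + (h·(-1) − (-2)·12)] + 326
       = -2·h + 422 = 402
⇒ h = 10.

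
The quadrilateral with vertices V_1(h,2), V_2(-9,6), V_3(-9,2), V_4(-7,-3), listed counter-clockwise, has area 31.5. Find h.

Write out the shoelace sum; only the two edges meeting at V_1 involve h:
2·Area = [((-7)·2 − h·(-3)) + (h·6 − (-9)·2)] + 77
       = 9·h + 81 = 63
⇒ h = -2.

-2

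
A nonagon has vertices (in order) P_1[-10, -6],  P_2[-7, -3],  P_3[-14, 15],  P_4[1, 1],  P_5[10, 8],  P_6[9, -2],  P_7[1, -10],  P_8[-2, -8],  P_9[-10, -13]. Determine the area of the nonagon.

261

Apply the shoelace (surveyor's) formula: 2A = Σ (x_i·y_{i+1} − x_{i+1}·y_i), indices taken mod 9.
Σ = (-12) + (-147) + (-29) + (-2) + (-92) + (-88) + (-28) + (-54) + (-70) = -522
Area = |Σ|/2 = 261.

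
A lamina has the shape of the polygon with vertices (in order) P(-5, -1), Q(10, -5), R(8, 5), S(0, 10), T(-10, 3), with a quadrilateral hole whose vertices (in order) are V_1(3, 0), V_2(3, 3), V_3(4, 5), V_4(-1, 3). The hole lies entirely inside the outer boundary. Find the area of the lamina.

155

Outer boundary:
Apply the shoelace formula: 2A = Σ (x_i·y_{i+1} − x_{i+1}·y_i), indices taken mod 5.
P→Q: (-5)(-5) − (10)(-1) = 35
Q→R: (10)(5) − (8)(-5) = 90
R→S: (8)(10) − (0)(5) = 80
S→T: (0)(3) − (-10)(10) = 100
T→P: (-10)(-1) − (-5)(3) = 25
Σ = 330
Area = |Σ|/2 = 165.
Hole:
Cross-terms: 9, 3, 17, -9  ⇒  Σ = 20
Area = |Σ|/2 = 10.
Net area = 165 − 10 = 155.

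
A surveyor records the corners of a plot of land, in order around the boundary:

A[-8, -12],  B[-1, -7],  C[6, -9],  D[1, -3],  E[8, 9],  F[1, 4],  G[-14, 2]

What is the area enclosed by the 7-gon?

Apply the surveyor's formula: 2A = Σ (x_i·y_{i+1} − x_{i+1}·y_i), indices taken mod 7.
A→B: (-8)(-7) − (-1)(-12) = 44
B→C: (-1)(-9) − (6)(-7) = 51
C→D: (6)(-3) − (1)(-9) = -9
D→E: (1)(9) − (8)(-3) = 33
E→F: (8)(4) − (1)(9) = 23
F→G: (1)(2) − (-14)(4) = 58
G→A: (-14)(-12) − (-8)(2) = 184
Σ = 384
Area = |Σ|/2 = 192.

192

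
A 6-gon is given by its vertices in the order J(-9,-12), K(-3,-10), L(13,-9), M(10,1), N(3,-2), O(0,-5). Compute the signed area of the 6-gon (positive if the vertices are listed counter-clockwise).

Apply the surveyor's formula: 2A = Σ (x_i·y_{i+1} − x_{i+1}·y_i), indices taken mod 6.
J→K: (-9)(-10) − (-3)(-12) = 54
K→L: (-3)(-9) − (13)(-10) = 157
L→M: (13)(1) − (10)(-9) = 103
M→N: (10)(-2) − (3)(1) = -23
N→O: (3)(-5) − (0)(-2) = -15
O→J: (0)(-12) − (-9)(-5) = -45
Σ = 231
Signed area = Σ/2 = 115.5 (positive ⇒ counter-clockwise traversal).

115.5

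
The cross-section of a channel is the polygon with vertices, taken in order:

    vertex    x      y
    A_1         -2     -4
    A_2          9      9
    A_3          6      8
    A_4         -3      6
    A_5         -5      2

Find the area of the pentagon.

Apply the surveyor's formula: 2A = Σ (x_i·y_{i+1} − x_{i+1}·y_i), indices taken mod 5.
A_1→A_2: (-2)(9) − (9)(-4) = 18
A_2→A_3: (9)(8) − (6)(9) = 18
A_3→A_4: (6)(6) − (-3)(8) = 60
A_4→A_5: (-3)(2) − (-5)(6) = 24
A_5→A_1: (-5)(-4) − (-2)(2) = 24
Σ = 144
Area = |Σ|/2 = 72.

72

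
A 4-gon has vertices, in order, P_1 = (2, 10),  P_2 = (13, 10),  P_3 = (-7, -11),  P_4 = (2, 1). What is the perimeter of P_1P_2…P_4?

|P_1P_2| = √((11)² + (0)²) = √121 = 11
|P_2P_3| = √((-20)² + (-21)²) = √841 = 29
|P_3P_4| = √((9)² + (12)²) = √225 = 15
|P_4P_1| = √((0)² + (9)²) = √81 = 9
Perimeter = 11 + 29 + 15 + 9 = 64.

64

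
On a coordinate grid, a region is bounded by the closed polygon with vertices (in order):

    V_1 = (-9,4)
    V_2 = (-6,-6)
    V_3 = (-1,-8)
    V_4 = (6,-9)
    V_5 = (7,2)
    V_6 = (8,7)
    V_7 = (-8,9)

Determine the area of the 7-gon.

231

Cross-terms: 78, 42, 57, 75, 33, 128, 49  ⇒  Σ = 462
Area = |Σ|/2 = 231.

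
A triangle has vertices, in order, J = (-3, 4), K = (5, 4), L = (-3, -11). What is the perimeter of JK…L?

40

|JK| = √((8)² + (0)²) = √64 = 8
|KL| = √((-8)² + (-15)²) = √289 = 17
|LJ| = √((0)² + (15)²) = √225 = 15
Perimeter = 8 + 17 + 15 = 40.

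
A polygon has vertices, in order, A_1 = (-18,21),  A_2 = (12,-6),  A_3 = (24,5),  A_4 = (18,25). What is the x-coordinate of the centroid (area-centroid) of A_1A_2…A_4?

1646/233

Apply the surveyor's formula. First the cross-terms c_i = x_i·y_{i+1} − x_{i+1}·y_i:
  -144, 204, 510, 828  ⇒  2A = 1398, A = 699.
Then Σ (x_i + x_{i+1})·c_i = 29628, so x̄ = 29628 / (6·699) = 1646/233.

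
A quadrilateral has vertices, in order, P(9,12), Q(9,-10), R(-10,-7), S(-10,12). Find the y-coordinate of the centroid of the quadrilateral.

71/41

Apply Gauss's area formula. First the cross-terms c_i = x_i·y_{i+1} − x_{i+1}·y_i:
  -198, -163, -190, -228  ⇒  2A = -779, A = -389.5.
Then Σ (y_i + y_{i+1})·c_i = -4047, so ȳ = -4047 / (6·(-389.5)) = 71/41.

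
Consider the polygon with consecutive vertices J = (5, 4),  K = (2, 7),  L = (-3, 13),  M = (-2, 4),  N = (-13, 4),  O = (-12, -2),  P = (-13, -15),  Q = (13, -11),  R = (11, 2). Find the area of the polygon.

439.5

Apply the surveyor's formula: 2A = Σ (x_i·y_{i+1} − x_{i+1}·y_i), indices taken mod 9.
Σ = (27) + (47) + (14) + (44) + (74) + (154) + (338) + (147) + (34) = 879
Area = |Σ|/2 = 439.5.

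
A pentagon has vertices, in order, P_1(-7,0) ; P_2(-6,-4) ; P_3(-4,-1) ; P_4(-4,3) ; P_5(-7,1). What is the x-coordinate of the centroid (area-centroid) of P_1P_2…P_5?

-421/78

Apply the shoelace (surveyor's) formula. First the cross-terms c_i = x_i·y_{i+1} − x_{i+1}·y_i:
  28, -10, -16, 17, 7  ⇒  2A = 26, A = 13.
Then Σ (x_i + x_{i+1})·c_i = -421, so x̄ = -421 / (6·13) = -421/78.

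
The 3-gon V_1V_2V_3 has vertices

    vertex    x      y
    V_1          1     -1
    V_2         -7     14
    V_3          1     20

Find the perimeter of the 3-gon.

|V_1V_2| = √((-8)² + (15)²) = √289 = 17
|V_2V_3| = √((8)² + (6)²) = √100 = 10
|V_3V_1| = √((0)² + (-21)²) = √441 = 21
Perimeter = 17 + 10 + 21 = 48.

48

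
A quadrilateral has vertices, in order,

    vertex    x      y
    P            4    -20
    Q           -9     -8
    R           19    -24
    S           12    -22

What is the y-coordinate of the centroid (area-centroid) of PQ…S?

Apply the surveyor's formula. First the cross-terms c_i = x_i·y_{i+1} − x_{i+1}·y_i:
  -212, 368, -130, -152  ⇒  2A = -126, A = -63.
Then Σ (y_i + y_{i+1})·c_i = 6524, so ȳ = 6524 / (6·(-63)) = -466/27.

-466/27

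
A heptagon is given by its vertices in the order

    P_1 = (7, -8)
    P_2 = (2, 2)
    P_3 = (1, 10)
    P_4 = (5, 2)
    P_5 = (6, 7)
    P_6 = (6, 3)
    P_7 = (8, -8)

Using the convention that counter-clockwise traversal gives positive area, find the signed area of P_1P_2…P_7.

Σ = (30) + (18) + (-48) + (23) + (-24) + (-72) + (-8) = -81
Signed area = Σ/2 = -40.5 (negative ⇒ clockwise traversal).

-40.5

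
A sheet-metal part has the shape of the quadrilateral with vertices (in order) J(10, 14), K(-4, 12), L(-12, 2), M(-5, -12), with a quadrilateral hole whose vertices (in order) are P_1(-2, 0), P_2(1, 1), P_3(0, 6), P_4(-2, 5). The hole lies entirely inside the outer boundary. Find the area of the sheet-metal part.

245

Outer boundary:
Apply the surveyor's formula: 2A = Σ (x_i·y_{i+1} − x_{i+1}·y_i), indices taken mod 4.
J→K: (10)(12) − (-4)(14) = 176
K→L: (-4)(2) − (-12)(12) = 136
L→M: (-12)(-12) − (-5)(2) = 154
M→J: (-5)(14) − (10)(-12) = 50
Σ = 516
Area = |Σ|/2 = 258.
Hole:
Cross-terms: -2, 6, 12, 10  ⇒  Σ = 26
Area = |Σ|/2 = 13.
Net area = 258 − 13 = 245.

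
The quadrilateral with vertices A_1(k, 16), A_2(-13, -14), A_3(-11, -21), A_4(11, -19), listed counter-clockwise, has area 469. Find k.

The doubled signed area Σ (x_i y_{i+1} − x_{i+1} y_i) is linear in k.
With k=0 it equals 943; the coefficient of k is 5 (from the two edges through A_1).
So 5·k + 943 = 2·469 = 938 ⇒ k = -1.

-1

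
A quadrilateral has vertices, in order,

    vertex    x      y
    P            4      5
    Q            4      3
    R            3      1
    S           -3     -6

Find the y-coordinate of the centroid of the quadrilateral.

6/19

Apply the shoelace (surveyor's) formula. First the cross-terms c_i = x_i·y_{i+1} − x_{i+1}·y_i:
  -8, -5, -15, 9  ⇒  2A = -19, A = -9.5.
Then Σ (y_i + y_{i+1})·c_i = -18, so ȳ = -18 / (6·(-9.5)) = 6/19.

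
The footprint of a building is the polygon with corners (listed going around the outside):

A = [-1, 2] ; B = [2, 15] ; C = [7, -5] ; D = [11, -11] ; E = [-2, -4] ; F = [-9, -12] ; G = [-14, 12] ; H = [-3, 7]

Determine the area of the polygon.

285.5

Apply the shoelace formula: 2A = Σ (x_i·y_{i+1} − x_{i+1}·y_i), indices taken mod 8.
Σ = (-19) + (-115) + (-22) + (-66) + (-12) + (-276) + (-62) + (1) = -571
Area = |Σ|/2 = 285.5.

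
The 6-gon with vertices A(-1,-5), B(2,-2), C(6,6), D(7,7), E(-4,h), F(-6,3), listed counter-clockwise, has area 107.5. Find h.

10

The doubled signed area Σ (x_i y_{i+1} − x_{i+1} y_i) is linear in h.
With h=0 it equals 85; the coefficient of h is 13 (from the two edges through E).
So 13·h + 85 = 2·107.5 = 215 ⇒ h = 10.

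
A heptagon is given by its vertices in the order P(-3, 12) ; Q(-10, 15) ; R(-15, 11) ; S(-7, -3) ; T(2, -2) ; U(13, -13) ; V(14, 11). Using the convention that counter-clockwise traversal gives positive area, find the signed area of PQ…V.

Σ = (75) + (115) + (122) + (20) + (0) + (325) + (201) = 858
Signed area = Σ/2 = 429 (positive ⇒ counter-clockwise traversal).

429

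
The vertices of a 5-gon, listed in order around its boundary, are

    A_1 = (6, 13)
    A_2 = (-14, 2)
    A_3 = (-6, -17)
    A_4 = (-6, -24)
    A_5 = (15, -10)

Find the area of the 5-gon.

580.5

Apply the shoelace (surveyor's) formula: 2A = Σ (x_i·y_{i+1} − x_{i+1}·y_i), indices taken mod 5.
Σ = (194) + (250) + (42) + (420) + (255) = 1161
Area = |Σ|/2 = 580.5.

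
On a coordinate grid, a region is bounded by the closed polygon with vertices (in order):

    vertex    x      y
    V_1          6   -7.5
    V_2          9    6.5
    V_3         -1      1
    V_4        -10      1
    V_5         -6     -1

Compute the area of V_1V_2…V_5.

99

Apply Gauss's area formula: 2A = Σ (x_i·y_{i+1} − x_{i+1}·y_i), indices taken mod 5.
Cross-terms: 106.5, 15.5, 9, 16, 51  ⇒  Σ = 198
Area = |Σ|/2 = 99.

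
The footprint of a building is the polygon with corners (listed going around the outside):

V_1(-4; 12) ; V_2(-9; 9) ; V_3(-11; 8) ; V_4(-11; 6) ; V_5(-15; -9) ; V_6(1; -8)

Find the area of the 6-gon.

V_1→V_2: (-4)(9) − (-9)(12) = 72
V_2→V_3: (-9)(8) − (-11)(9) = 27
V_3→V_4: (-11)(6) − (-11)(8) = 22
V_4→V_5: (-11)(-9) − (-15)(6) = 189
V_5→V_6: (-15)(-8) − (1)(-9) = 129
V_6→V_1: (1)(12) − (-4)(-8) = -20
Σ = 419
Area = |Σ|/2 = 209.5.

209.5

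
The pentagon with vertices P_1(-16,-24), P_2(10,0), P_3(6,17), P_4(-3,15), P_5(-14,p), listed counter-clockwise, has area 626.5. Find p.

The doubled signed area Σ (x_i y_{i+1} − x_{i+1} y_i) is linear in p.
With p=0 it equals 1097; the coefficient of p is 13 (from the two edges through P_5).
So 13·p + 1097 = 2·626.5 = 1253 ⇒ p = 12.

12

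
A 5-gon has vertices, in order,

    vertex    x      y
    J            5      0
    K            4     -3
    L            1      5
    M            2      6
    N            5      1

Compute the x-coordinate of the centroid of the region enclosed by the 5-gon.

278/87

Apply the shoelace (surveyor's) formula. First the cross-terms c_i = x_i·y_{i+1} − x_{i+1}·y_i:
  -15, 23, -4, -28, -5  ⇒  2A = -29, A = -14.5.
Then Σ (x_i + x_{i+1})·c_i = -278, so x̄ = -278 / (6·(-14.5)) = 278/87.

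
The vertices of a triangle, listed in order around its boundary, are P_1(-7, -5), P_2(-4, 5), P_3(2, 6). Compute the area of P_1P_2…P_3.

Cross-terms: -55, -34, 32  ⇒  Σ = -57
Area = |Σ|/2 = 28.5.

28.5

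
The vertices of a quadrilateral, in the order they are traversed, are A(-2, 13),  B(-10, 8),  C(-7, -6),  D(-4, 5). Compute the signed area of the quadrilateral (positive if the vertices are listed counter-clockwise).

Cross-terms: 114, 116, -59, -42  ⇒  Σ = 129
Signed area = Σ/2 = 64.5 (positive ⇒ counter-clockwise traversal).

64.5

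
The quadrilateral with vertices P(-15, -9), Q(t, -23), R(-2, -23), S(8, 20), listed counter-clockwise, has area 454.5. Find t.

Write out the shoelace sum; only the two edges meeting at Q involve t:
2·Area = [((-15)·(-23) − t·(-9)) + (t·(-23) − (-2)·(-23))] + 372
       = -14·t + 671 = 909
⇒ t = -17.

-17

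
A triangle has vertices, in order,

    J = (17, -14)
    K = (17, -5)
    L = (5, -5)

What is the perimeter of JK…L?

|JK| = √((0)² + (9)²) = √81 = 9
|KL| = √((-12)² + (0)²) = √144 = 12
|LJ| = √((12)² + (-9)²) = √225 = 15
Perimeter = 9 + 12 + 15 = 36.

36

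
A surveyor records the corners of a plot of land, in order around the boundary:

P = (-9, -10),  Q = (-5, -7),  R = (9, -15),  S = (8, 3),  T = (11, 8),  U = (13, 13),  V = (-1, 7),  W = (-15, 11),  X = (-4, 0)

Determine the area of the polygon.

Cross-terms: 13, 138, 147, 31, 39, 104, 94, 44, 40  ⇒  Σ = 650
Area = |Σ|/2 = 325.

325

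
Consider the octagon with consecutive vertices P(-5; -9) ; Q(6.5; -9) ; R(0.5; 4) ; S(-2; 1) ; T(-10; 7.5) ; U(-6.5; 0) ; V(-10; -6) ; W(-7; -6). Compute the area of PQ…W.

138.125

Apply the shoelace (surveyor's) formula: 2A = Σ (x_i·y_{i+1} − x_{i+1}·y_i), indices taken mod 8.
Σ = (103.5) + (30.5) + (8.5) + (-5) + (48.75) + (39) + (18) + (33) = 276.25
Area = |Σ|/2 = 138.125.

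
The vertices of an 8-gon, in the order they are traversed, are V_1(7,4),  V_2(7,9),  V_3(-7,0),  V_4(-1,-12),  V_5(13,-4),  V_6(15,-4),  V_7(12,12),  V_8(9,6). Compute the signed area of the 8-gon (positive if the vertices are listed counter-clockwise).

268

Cross-terms: 35, 63, 84, 160, 8, 228, -36, -6  ⇒  Σ = 536
Signed area = Σ/2 = 268 (positive ⇒ counter-clockwise traversal).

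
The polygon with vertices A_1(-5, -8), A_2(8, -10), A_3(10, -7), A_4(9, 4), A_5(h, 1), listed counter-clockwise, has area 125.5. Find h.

Write out the shoelace sum; only the two edges meeting at A_5 involve h:
2·Area = [(9·1 − h·4) + (h·(-8) − (-5)·1)] + 261
       = -12·h + 275 = 251
⇒ h = 2.

2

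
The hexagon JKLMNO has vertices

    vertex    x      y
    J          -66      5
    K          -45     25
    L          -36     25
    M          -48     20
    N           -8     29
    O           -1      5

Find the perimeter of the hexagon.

182

|JK| = √((21)² + (20)²) = √841 = 29
|KL| = √((9)² + (0)²) = √81 = 9
|LM| = √((-12)² + (-5)²) = √169 = 13
|MN| = √((40)² + (9)²) = √1681 = 41
|NO| = √((7)² + (-24)²) = √625 = 25
|OJ| = √((-65)² + (0)²) = √4225 = 65
Perimeter = 29 + 9 + 13 + 41 + 25 + 65 = 182.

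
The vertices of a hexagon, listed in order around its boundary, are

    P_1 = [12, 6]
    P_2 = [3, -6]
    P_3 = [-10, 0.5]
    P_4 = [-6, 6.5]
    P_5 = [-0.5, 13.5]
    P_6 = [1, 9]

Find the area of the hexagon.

204.125

Apply the surveyor's formula: 2A = Σ (x_i·y_{i+1} − x_{i+1}·y_i), indices taken mod 6.
Σ = (-90) + (-58.5) + (-62) + (-77.75) + (-18) + (-102) = -408.25
Area = |Σ|/2 = 204.125.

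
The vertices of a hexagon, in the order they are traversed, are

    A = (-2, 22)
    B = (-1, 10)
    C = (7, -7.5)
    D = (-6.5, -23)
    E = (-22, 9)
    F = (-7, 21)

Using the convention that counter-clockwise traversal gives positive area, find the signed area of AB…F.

-672.875

Apply the surveyor's formula: 2A = Σ (x_i·y_{i+1} − x_{i+1}·y_i), indices taken mod 6.
Cross-terms: 2, -62.5, -209.75, -564.5, -399, -112  ⇒  Σ = -1345.75
Signed area = Σ/2 = -672.875 (negative ⇒ clockwise traversal).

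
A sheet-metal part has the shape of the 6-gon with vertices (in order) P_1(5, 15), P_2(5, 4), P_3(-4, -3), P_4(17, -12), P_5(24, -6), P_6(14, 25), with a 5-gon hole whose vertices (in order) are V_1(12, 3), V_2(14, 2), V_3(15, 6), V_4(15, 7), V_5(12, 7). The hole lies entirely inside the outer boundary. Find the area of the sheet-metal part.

488

Outer boundary:
Apply the shoelace formula: 2A = Σ (x_i·y_{i+1} − x_{i+1}·y_i), indices taken mod 6.
P_1→P_2: (5)(4) − (5)(15) = -55
P_2→P_3: (5)(-3) − (-4)(4) = 1
P_3→P_4: (-4)(-12) − (17)(-3) = 99
P_4→P_5: (17)(-6) − (24)(-12) = 186
P_5→P_6: (24)(25) − (14)(-6) = 684
P_6→P_1: (14)(15) − (5)(25) = 85
Σ = 1000
Area = |Σ|/2 = 500.
Hole:
Apply the shoelace formula: 2A = Σ (x_i·y_{i+1} − x_{i+1}·y_i), indices taken mod 5.
V_1→V_2: (12)(2) − (14)(3) = -18
V_2→V_3: (14)(6) − (15)(2) = 54
V_3→V_4: (15)(7) − (15)(6) = 15
V_4→V_5: (15)(7) − (12)(7) = 21
V_5→V_1: (12)(3) − (12)(7) = -48
Σ = 24
Area = |Σ|/2 = 12.
Net area = 500 − 12 = 488.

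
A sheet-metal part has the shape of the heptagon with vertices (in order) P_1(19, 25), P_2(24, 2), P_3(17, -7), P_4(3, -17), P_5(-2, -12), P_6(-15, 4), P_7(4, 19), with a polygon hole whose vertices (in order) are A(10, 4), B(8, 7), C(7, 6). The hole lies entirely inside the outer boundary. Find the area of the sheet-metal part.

923.5

Outer boundary:
Apply Gauss's area formula: 2A = Σ (x_i·y_{i+1} − x_{i+1}·y_i), indices taken mod 7.
P_1→P_2: (19)(2) − (24)(25) = -562
P_2→P_3: (24)(-7) − (17)(2) = -202
P_3→P_4: (17)(-17) − (3)(-7) = -268
P_4→P_5: (3)(-12) − (-2)(-17) = -70
P_5→P_6: (-2)(4) − (-15)(-12) = -188
P_6→P_7: (-15)(19) − (4)(4) = -301
P_7→P_1: (4)(25) − (19)(19) = -261
Σ = -1852
Area = |Σ|/2 = 926.
Hole:
Apply Gauss's area formula: 2A = Σ (x_i·y_{i+1} − x_{i+1}·y_i), indices taken mod 3.
Σ = (38) + (-1) + (-32) = 5
Area = |Σ|/2 = 2.5.
Net area = 926 − 2.5 = 923.5.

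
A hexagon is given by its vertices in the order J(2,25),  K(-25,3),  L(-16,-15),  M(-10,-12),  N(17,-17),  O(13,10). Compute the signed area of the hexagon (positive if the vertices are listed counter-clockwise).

1083

J→K: (2)(3) − (-25)(25) = 631
K→L: (-25)(-15) − (-16)(3) = 423
L→M: (-16)(-12) − (-10)(-15) = 42
M→N: (-10)(-17) − (17)(-12) = 374
N→O: (17)(10) − (13)(-17) = 391
O→J: (13)(25) − (2)(10) = 305
Σ = 2166
Signed area = Σ/2 = 1083 (positive ⇒ counter-clockwise traversal).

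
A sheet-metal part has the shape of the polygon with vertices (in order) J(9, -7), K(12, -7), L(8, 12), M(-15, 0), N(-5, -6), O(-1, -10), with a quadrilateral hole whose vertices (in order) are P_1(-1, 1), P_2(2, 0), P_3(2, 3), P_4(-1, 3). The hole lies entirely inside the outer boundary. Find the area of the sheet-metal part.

308.5

Outer boundary:
J→K: (9)(-7) − (12)(-7) = 21
K→L: (12)(12) − (8)(-7) = 200
L→M: (8)(0) − (-15)(12) = 180
M→N: (-15)(-6) − (-5)(0) = 90
N→O: (-5)(-10) − (-1)(-6) = 44
O→J: (-1)(-7) − (9)(-10) = 97
Σ = 632
Area = |Σ|/2 = 316.
Hole:
Σ = (-2) + (6) + (9) + (2) = 15
Area = |Σ|/2 = 7.5.
Net area = 316 − 7.5 = 308.5.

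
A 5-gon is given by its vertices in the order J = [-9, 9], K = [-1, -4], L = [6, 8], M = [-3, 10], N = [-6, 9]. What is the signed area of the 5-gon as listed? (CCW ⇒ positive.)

Apply Gauss's area formula: 2A = Σ (x_i·y_{i+1} − x_{i+1}·y_i), indices taken mod 5.
J→K: (-9)(-4) − (-1)(9) = 45
K→L: (-1)(8) − (6)(-4) = 16
L→M: (6)(10) − (-3)(8) = 84
M→N: (-3)(9) − (-6)(10) = 33
N→J: (-6)(9) − (-9)(9) = 27
Σ = 205
Signed area = Σ/2 = 102.5 (positive ⇒ counter-clockwise traversal).

102.5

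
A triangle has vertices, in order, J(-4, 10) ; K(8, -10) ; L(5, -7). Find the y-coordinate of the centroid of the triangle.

-7/3

Apply the shoelace (surveyor's) formula. First the cross-terms c_i = x_i·y_{i+1} − x_{i+1}·y_i:
  -40, -6, 22  ⇒  2A = -24, A = -12.
Then Σ (y_i + y_{i+1})·c_i = 168, so ȳ = 168 / (6·(-12)) = -7/3.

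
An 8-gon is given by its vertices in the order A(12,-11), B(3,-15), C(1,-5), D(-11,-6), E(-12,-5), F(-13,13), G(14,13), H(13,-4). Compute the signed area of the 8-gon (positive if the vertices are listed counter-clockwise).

-558.5

Apply the shoelace formula: 2A = Σ (x_i·y_{i+1} − x_{i+1}·y_i), indices taken mod 8.
Cross-terms: -147, 0, -61, -17, -221, -351, -225, -95  ⇒  Σ = -1117
Signed area = Σ/2 = -558.5 (negative ⇒ clockwise traversal).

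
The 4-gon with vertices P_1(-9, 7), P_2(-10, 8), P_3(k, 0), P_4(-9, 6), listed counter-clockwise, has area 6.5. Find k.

-12

The doubled signed area Σ (x_i y_{i+1} − x_{i+1} y_i) is linear in k.
With k=0 it equals -11; the coefficient of k is -2 (from the two edges through P_3).
So -2·k + -11 = 2·6.5 = 13 ⇒ k = -12.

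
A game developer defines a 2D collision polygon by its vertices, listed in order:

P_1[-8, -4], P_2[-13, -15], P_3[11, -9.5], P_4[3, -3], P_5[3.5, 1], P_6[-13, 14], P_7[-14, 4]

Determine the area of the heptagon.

Apply the shoelace (surveyor's) formula: 2A = Σ (x_i·y_{i+1} − x_{i+1}·y_i), indices taken mod 7.
Σ = (68) + (288.5) + (-4.5) + (13.5) + (62) + (144) + (88) = 659.5
Area = |Σ|/2 = 329.75.

329.75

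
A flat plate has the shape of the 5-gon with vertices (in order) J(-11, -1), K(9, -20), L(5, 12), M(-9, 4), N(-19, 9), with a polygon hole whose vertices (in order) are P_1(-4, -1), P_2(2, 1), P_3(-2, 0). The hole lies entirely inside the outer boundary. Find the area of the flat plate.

338

Outer boundary:
Apply the surveyor's formula: 2A = Σ (x_i·y_{i+1} − x_{i+1}·y_i), indices taken mod 5.
Σ = (229) + (208) + (128) + (-5) + (118) = 678
Area = |Σ|/2 = 339.
Hole:
Σ = (-2) + (2) + (2) = 2
Area = |Σ|/2 = 1.
Net area = 339 − 1 = 338.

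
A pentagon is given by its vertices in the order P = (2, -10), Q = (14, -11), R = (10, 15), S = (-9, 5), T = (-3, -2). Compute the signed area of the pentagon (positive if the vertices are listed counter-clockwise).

Σ = (118) + (320) + (185) + (33) + (34) = 690
Signed area = Σ/2 = 345 (positive ⇒ counter-clockwise traversal).

345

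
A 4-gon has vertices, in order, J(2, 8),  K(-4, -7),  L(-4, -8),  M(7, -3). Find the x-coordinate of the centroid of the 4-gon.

347/228

Apply the surveyor's formula. First the cross-terms c_i = x_i·y_{i+1} − x_{i+1}·y_i:
  18, 4, 68, 62  ⇒  2A = 152, A = 76.
Then Σ (x_i + x_{i+1})·c_i = 694, so x̄ = 694 / (6·76) = 347/228.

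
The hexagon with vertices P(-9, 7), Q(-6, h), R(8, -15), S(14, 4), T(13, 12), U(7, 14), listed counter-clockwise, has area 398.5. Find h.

-2

The doubled signed area Σ (x_i y_{i+1} − x_{i+1} y_i) is linear in h.
With h=0 it equals 763; the coefficient of h is -17 (from the two edges through Q).
So -17·h + 763 = 2·398.5 = 797 ⇒ h = -2.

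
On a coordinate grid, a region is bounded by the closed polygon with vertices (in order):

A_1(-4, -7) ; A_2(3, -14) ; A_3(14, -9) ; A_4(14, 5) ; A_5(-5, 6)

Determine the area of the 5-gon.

305

Apply the shoelace formula: 2A = Σ (x_i·y_{i+1} − x_{i+1}·y_i), indices taken mod 5.
Σ = (77) + (169) + (196) + (109) + (59) = 610
Area = |Σ|/2 = 305.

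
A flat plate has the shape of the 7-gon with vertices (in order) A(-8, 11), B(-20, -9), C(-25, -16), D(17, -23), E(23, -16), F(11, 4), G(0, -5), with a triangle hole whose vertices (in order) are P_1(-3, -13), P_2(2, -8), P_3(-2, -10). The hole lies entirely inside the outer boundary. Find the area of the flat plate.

827

Outer boundary:
Cross-terms: 292, 95, 847, 257, 268, -55, -40  ⇒  Σ = 1664
Area = |Σ|/2 = 832.
Hole:
P_1→P_2: (-3)(-8) − (2)(-13) = 50
P_2→P_3: (2)(-10) − (-2)(-8) = -36
P_3→P_1: (-2)(-13) − (-3)(-10) = -4
Σ = 10
Area = |Σ|/2 = 5.
Net area = 832 − 5 = 827.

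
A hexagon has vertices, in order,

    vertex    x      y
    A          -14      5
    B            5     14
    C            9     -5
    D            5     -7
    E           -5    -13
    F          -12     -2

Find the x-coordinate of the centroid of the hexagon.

Apply the shoelace (surveyor's) formula. First the cross-terms c_i = x_i·y_{i+1} − x_{i+1}·y_i:
  -221, -151, -38, -100, -146, -88  ⇒  2A = -744, A = -372.
Then Σ (x_i + x_{i+1})·c_i = 4113, so x̄ = 4113 / (6·(-372)) = -457/248.

-457/248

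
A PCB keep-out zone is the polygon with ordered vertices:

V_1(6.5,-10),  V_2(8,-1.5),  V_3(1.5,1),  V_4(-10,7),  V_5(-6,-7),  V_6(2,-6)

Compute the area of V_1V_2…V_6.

Apply the surveyor's formula: 2A = Σ (x_i·y_{i+1} − x_{i+1}·y_i), indices taken mod 6.
Cross-terms: 70.25, 10.25, 20.5, 112, 50, 19  ⇒  Σ = 282
Area = |Σ|/2 = 141.

141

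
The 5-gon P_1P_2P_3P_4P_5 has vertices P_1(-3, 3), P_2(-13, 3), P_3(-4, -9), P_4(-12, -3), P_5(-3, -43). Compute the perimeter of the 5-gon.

|P_1P_2| = √((-10)² + (0)²) = √100 = 10
|P_2P_3| = √((9)² + (-12)²) = √225 = 15
|P_3P_4| = √((-8)² + (6)²) = √100 = 10
|P_4P_5| = √((9)² + (-40)²) = √1681 = 41
|P_5P_1| = √((0)² + (46)²) = √2116 = 46
Perimeter = 10 + 15 + 10 + 41 + 46 = 122.

122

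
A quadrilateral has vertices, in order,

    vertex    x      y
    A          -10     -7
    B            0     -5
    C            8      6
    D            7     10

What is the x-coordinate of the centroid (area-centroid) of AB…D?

79/179

Apply Gauss's area formula. First the cross-terms c_i = x_i·y_{i+1} − x_{i+1}·y_i:
  50, 40, 38, 51  ⇒  2A = 179, A = 89.5.
Then Σ (x_i + x_{i+1})·c_i = 237, so x̄ = 237 / (6·89.5) = 79/179.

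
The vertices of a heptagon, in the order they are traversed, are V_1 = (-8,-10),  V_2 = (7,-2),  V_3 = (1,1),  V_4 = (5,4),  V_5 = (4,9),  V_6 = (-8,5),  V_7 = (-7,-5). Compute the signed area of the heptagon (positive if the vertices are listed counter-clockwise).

160

Apply Gauss's area formula: 2A = Σ (x_i·y_{i+1} − x_{i+1}·y_i), indices taken mod 7.
Σ = (86) + (9) + (-1) + (29) + (92) + (75) + (30) = 320
Signed area = Σ/2 = 160 (positive ⇒ counter-clockwise traversal).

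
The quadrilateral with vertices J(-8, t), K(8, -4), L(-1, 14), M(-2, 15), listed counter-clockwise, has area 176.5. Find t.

Write out the shoelace sum; only the two edges meeting at J involve t:
2·Area = [((-2)·t − (-8)·15) + ((-8)·(-4) − 8·t)] + 121
       = -10·t + 273 = 353
⇒ t = -8.

-8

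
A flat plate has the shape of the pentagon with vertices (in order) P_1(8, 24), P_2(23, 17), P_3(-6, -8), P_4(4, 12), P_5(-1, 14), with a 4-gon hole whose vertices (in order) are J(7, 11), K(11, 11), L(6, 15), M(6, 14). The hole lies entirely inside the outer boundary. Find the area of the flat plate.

Outer boundary:
Apply the shoelace formula: 2A = Σ (x_i·y_{i+1} − x_{i+1}·y_i), indices taken mod 5.
Cross-terms: -416, -82, -40, 68, -136  ⇒  Σ = -606
Area = |Σ|/2 = 303.
Hole:
Apply the surveyor's formula: 2A = Σ (x_i·y_{i+1} − x_{i+1}·y_i), indices taken mod 4.
Σ = (-44) + (99) + (-6) + (-32) = 17
Area = |Σ|/2 = 8.5.
Net area = 303 − 8.5 = 294.5.

294.5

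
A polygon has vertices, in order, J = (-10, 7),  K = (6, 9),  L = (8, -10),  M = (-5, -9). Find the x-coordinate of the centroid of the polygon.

-9/73

Apply the shoelace (surveyor's) formula. First the cross-terms c_i = x_i·y_{i+1} − x_{i+1}·y_i:
  -132, -132, -122, -125  ⇒  2A = -511, A = -255.5.
Then Σ (x_i + x_{i+1})·c_i = 189, so x̄ = 189 / (6·(-255.5)) = -9/73.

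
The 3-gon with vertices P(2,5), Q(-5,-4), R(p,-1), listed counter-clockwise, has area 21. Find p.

Write out the shoelace sum; only the two edges meeting at R involve p:
2·Area = [((-5)·(-1) − p·(-4)) + (p·5 − 2·(-1))] + 17
       = 9·p + 24 = 42
⇒ p = 2.

2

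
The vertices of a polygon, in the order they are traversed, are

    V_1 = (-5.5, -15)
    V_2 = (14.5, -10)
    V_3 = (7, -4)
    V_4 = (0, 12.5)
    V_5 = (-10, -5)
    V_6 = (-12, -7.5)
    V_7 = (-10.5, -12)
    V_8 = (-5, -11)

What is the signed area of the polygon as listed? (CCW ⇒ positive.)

323.625

Cross-terms: 272.5, 12, 87.5, 125, 15, 65.25, 55.5, 14.5  ⇒  Σ = 647.25
Signed area = Σ/2 = 323.625 (positive ⇒ counter-clockwise traversal).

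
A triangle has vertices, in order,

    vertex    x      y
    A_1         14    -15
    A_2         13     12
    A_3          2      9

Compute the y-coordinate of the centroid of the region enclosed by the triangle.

2

Apply the shoelace (surveyor's) formula. First the cross-terms c_i = x_i·y_{i+1} − x_{i+1}·y_i:
  363, 93, -156  ⇒  2A = 300, A = 150.
Then Σ (y_i + y_{i+1})·c_i = 1800, so ȳ = 1800 / (6·150) = 2.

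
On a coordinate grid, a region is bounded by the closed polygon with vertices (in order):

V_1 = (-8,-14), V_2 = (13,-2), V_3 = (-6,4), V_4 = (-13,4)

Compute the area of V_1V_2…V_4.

240

V_1→V_2: (-8)(-2) − (13)(-14) = 198
V_2→V_3: (13)(4) − (-6)(-2) = 40
V_3→V_4: (-6)(4) − (-13)(4) = 28
V_4→V_1: (-13)(-14) − (-8)(4) = 214
Σ = 480
Area = |Σ|/2 = 240.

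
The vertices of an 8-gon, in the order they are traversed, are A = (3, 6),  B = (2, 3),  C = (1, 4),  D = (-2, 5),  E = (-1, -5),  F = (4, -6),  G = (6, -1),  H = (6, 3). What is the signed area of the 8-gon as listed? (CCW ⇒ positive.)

69.5

Σ = (-3) + (5) + (13) + (15) + (26) + (32) + (24) + (27) = 139
Signed area = Σ/2 = 69.5 (positive ⇒ counter-clockwise traversal).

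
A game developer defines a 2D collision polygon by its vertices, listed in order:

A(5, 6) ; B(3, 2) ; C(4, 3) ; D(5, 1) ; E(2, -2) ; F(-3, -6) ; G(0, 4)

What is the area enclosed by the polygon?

40

Σ = (-8) + (1) + (-11) + (-12) + (-18) + (-12) + (-20) = -80
Area = |Σ|/2 = 40.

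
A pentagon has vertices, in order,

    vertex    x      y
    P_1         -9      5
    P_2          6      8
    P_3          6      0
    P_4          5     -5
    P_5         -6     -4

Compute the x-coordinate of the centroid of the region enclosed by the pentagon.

Apply Gauss's area formula. First the cross-terms c_i = x_i·y_{i+1} − x_{i+1}·y_i:
  -102, -48, -30, -50, -66  ⇒  2A = -296, A = -148.
Then Σ (x_i + x_{i+1})·c_i = 440, so x̄ = 440 / (6·(-148)) = -55/111.

-55/111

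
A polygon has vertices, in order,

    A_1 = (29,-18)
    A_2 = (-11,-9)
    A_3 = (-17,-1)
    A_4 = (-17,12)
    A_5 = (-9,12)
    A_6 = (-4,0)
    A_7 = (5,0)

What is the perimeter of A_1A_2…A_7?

124

|A_1A_2| = √((-40)² + (9)²) = √1681 = 41
|A_2A_3| = √((-6)² + (8)²) = √100 = 10
|A_3A_4| = √((0)² + (13)²) = √169 = 13
|A_4A_5| = √((8)² + (0)²) = √64 = 8
|A_5A_6| = √((5)² + (-12)²) = √169 = 13
|A_6A_7| = √((9)² + (0)²) = √81 = 9
|A_7A_1| = √((24)² + (-18)²) = √900 = 30
Perimeter = 41 + 10 + 13 + 8 + 13 + 9 + 30 = 124.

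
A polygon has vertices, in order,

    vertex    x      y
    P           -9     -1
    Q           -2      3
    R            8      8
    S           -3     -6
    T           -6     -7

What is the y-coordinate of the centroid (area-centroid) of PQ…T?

-7/33

Apply the shoelace (surveyor's) formula. First the cross-terms c_i = x_i·y_{i+1} − x_{i+1}·y_i:
  -29, -40, -24, -15, -57  ⇒  2A = -165, A = -82.5.
Then Σ (y_i + y_{i+1})·c_i = 105, so ȳ = 105 / (6·(-82.5)) = -7/33.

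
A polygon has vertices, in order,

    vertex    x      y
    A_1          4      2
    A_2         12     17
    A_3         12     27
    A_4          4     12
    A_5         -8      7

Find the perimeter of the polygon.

|A_1A_2| = √((8)² + (15)²) = √289 = 17
|A_2A_3| = √((0)² + (10)²) = √100 = 10
|A_3A_4| = √((-8)² + (-15)²) = √289 = 17
|A_4A_5| = √((-12)² + (-5)²) = √169 = 13
|A_5A_1| = √((12)² + (-5)²) = √169 = 13
Perimeter = 17 + 10 + 17 + 13 + 13 = 70.

70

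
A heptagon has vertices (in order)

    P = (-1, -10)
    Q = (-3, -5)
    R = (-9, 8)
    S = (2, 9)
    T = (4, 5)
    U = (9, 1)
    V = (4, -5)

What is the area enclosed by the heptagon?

Apply the surveyor's formula: 2A = Σ (x_i·y_{i+1} − x_{i+1}·y_i), indices taken mod 7.
Σ = (-25) + (-69) + (-97) + (-26) + (-41) + (-49) + (-45) = -352
Area = |Σ|/2 = 176.

176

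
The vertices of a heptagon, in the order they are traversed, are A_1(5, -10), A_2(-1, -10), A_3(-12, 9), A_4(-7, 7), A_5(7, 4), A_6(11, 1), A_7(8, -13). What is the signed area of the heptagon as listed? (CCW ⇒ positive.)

-245

Σ = (-60) + (-129) + (-21) + (-77) + (-37) + (-151) + (-15) = -490
Signed area = Σ/2 = -245 (negative ⇒ clockwise traversal).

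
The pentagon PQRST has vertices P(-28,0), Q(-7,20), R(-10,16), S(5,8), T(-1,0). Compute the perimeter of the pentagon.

88

|PQ| = √((21)² + (20)²) = √841 = 29
|QR| = √((-3)² + (-4)²) = √25 = 5
|RS| = √((15)² + (-8)²) = √289 = 17
|ST| = √((-6)² + (-8)²) = √100 = 10
|TP| = √((-27)² + (0)²) = √729 = 27
Perimeter = 29 + 5 + 17 + 10 + 27 = 88.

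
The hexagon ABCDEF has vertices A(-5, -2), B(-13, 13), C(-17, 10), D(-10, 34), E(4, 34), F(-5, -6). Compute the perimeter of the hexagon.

106

|AB| = √((-8)² + (15)²) = √289 = 17
|BC| = √((-4)² + (-3)²) = √25 = 5
|CD| = √((7)² + (24)²) = √625 = 25
|DE| = √((14)² + (0)²) = √196 = 14
|EF| = √((-9)² + (-40)²) = √1681 = 41
|FA| = √((0)² + (4)²) = √16 = 4
Perimeter = 17 + 5 + 25 + 14 + 41 + 4 = 106.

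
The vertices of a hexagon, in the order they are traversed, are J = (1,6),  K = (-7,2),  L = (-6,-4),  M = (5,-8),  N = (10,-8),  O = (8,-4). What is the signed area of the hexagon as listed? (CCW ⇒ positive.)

134

Apply the shoelace (surveyor's) formula: 2A = Σ (x_i·y_{i+1} − x_{i+1}·y_i), indices taken mod 6.
Cross-terms: 44, 40, 68, 40, 24, 52  ⇒  Σ = 268
Signed area = Σ/2 = 134 (positive ⇒ counter-clockwise traversal).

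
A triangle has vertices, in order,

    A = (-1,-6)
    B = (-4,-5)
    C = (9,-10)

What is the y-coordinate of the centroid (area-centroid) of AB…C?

-7

Apply Gauss's area formula. First the cross-terms c_i = x_i·y_{i+1} − x_{i+1}·y_i:
  -19, 85, -64  ⇒  2A = 2, A = 1.
Then Σ (y_i + y_{i+1})·c_i = -42, so ȳ = -42 / (6·1) = -7.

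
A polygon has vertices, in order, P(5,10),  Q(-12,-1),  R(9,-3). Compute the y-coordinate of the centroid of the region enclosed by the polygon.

2

Apply the surveyor's formula. First the cross-terms c_i = x_i·y_{i+1} − x_{i+1}·y_i:
  115, 45, 105  ⇒  2A = 265, A = 132.5.
Then Σ (y_i + y_{i+1})·c_i = 1590, so ȳ = 1590 / (6·132.5) = 2.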